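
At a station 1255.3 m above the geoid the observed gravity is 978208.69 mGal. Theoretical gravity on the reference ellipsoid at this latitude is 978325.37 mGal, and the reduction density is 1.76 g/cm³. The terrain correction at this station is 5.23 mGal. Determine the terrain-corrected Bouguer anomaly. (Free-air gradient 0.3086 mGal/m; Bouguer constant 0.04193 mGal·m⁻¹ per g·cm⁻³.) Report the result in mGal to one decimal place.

Free-air correction = 0.3086 × 1255.3 = 387.39 mGal
Free-air anomaly = 978208.69 − 978325.37 + (387.39) = 270.71 mGal
Bouguer slab correction = 0.04193 × 1.76 × 1255.3 = 92.64 mGal
Simple Bouguer anomaly = 270.71 − (92.64) = 178.07 mGal
Complete Bouguer anomaly = 178.07 + 5.23 = 183.30 mGal

183.3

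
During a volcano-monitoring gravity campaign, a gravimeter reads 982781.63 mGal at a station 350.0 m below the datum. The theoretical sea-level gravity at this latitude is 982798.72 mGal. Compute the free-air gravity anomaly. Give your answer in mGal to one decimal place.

-125.1

Free-air correction = 0.3086 × -350.0 = -108.01 mGal
Free-air anomaly = 982781.63 − 982798.72 + (-108.01) = -125.10 mGal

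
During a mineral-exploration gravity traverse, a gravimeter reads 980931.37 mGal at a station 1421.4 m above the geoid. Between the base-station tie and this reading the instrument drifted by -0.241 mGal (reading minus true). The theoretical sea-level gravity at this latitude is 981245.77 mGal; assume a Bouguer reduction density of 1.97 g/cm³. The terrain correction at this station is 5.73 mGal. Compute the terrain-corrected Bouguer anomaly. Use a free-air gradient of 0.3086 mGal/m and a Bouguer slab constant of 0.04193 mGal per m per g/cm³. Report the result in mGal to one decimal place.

Drift-corrected reading = 980931.37 − (-0.241) = 980931.611 mGal
Free-air correction = 0.3086 × 1421.4 = 438.64 mGal
Free-air anomaly = 980931.611 − 981245.77 + (438.64) = 124.481 mGal
Bouguer slab correction = 0.04193 × 1.97 × 1421.4 = 117.41 mGal
Simple Bouguer anomaly = 124.481 − (117.41) = 7.071 mGal
Complete Bouguer anomaly = 7.071 + 5.73 = 12.801 mGal

12.8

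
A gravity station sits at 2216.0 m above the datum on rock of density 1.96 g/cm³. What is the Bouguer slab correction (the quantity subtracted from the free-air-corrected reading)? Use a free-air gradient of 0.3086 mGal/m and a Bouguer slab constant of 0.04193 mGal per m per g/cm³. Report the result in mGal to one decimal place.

182.1

Bouguer slab correction = 0.04193 × 1.96 × 2216.0 = 182.1 mGal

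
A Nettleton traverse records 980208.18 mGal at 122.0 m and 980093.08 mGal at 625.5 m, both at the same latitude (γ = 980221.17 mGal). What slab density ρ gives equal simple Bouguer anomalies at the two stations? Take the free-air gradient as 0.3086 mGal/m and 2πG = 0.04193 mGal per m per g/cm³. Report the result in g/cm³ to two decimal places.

Δg_obs = 980093.08 − 980208.18 = -115.10 mGal over Δh = 625.5 − 122.0 = 503.5 m
Equal Bouguer anomalies ⇒ Δg_obs + (0.3086 − 0.04193ρ)·Δh = 0
0.3086 − 0.04193ρ = −Δg_obs/Δh = 0.22860
ρ = (0.3086 − 0.22860) / 0.04193 = 1.91 g/cm³

1.91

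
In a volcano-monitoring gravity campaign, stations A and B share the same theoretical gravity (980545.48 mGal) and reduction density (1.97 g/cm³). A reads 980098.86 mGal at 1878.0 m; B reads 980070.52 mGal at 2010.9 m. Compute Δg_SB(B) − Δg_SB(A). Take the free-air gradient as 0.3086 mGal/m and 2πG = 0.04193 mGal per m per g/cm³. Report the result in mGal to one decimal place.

1.7

Δg_SB(A) = 980098.86 − 980545.48 + 0.3086×1878.0 − 0.04193×1.97×1878.0 = -22.20 mGal
Δg_SB(B) = 980070.52 − 980545.48 + 0.3086×2010.9 − 0.04193×1.97×2010.9 = -20.50 mGal
Difference = -20.50 − (-22.20) = 1.70 mGal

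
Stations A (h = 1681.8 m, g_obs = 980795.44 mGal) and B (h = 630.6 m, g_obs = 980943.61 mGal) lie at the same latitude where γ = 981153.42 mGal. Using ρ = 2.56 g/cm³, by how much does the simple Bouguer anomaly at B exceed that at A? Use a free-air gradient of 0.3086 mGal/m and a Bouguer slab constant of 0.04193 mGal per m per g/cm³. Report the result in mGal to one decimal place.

-63.4

Δg_SB(A) = 980795.44 − 981153.42 + 0.3086×1681.8 − 0.04193×2.56×1681.8 = -19.50 mGal
Δg_SB(B) = 980943.61 − 981153.42 + 0.3086×630.6 − 0.04193×2.56×630.6 = -82.90 mGal
Difference = -82.90 − (-19.50) = -63.40 mGal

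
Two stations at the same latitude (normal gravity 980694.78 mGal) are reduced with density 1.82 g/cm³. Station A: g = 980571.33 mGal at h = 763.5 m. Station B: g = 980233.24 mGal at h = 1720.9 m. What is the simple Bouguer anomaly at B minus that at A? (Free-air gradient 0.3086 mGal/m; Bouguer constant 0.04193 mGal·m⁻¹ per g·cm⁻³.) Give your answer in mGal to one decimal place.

-115.7

Δg_SB(A) = 980571.33 − 980694.78 + 0.3086×763.5 − 0.04193×1.82×763.5 = 53.90 mGal
Δg_SB(B) = 980233.24 − 980694.78 + 0.3086×1720.9 − 0.04193×1.82×1720.9 = -61.80 mGal
Difference = -61.80 − (53.90) = -115.70 mGal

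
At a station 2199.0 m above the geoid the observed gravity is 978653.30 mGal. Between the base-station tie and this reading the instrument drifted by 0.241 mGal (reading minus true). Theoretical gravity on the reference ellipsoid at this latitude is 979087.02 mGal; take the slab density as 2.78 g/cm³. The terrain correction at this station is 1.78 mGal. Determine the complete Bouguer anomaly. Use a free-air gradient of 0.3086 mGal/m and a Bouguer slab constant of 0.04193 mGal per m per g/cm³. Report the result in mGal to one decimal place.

-9.9

Drift-corrected reading = 978653.30 − (0.241) = 978653.059 mGal
Free-air correction = 0.3086 × 2199.0 = 678.61 mGal
Free-air anomaly = 978653.059 − 979087.02 + (678.61) = 244.649 mGal
Bouguer slab correction = 0.04193 × 2.78 × 2199.0 = 256.33 mGal
Simple Bouguer anomaly = 244.649 − (256.33) = -11.681 mGal
Complete Bouguer anomaly = -11.681 + 1.78 = -9.901 mGal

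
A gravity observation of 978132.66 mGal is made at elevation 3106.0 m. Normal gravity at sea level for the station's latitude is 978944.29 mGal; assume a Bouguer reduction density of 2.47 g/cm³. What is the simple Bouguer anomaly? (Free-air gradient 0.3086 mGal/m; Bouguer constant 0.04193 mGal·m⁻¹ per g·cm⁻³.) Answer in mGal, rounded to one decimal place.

-174.8

Free-air correction = 0.3086 × 3106.0 = 958.51 mGal
Free-air anomaly = 978132.66 − 978944.29 + (958.51) = 146.88 mGal
Bouguer slab correction = 0.04193 × 2.47 × 3106.0 = 321.68 mGal
Simple Bouguer anomaly = 146.88 − (321.68) = -174.80 mGal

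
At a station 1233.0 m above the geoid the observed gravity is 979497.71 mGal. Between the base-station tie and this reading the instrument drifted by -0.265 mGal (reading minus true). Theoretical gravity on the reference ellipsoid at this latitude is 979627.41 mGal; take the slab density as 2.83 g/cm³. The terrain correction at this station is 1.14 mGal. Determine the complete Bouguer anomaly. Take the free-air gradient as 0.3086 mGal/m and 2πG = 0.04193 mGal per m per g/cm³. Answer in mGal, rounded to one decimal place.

Drift-corrected reading = 979497.71 − (-0.265) = 979497.975 mGal
Free-air correction = 0.3086 × 1233.0 = 380.50 mGal
Free-air anomaly = 979497.975 − 979627.41 + (380.50) = 251.065 mGal
Bouguer slab correction = 0.04193 × 2.83 × 1233.0 = 146.31 mGal
Simple Bouguer anomaly = 251.065 − (146.31) = 104.755 mGal
Complete Bouguer anomaly = 104.755 + 1.14 = 105.895 mGal

105.9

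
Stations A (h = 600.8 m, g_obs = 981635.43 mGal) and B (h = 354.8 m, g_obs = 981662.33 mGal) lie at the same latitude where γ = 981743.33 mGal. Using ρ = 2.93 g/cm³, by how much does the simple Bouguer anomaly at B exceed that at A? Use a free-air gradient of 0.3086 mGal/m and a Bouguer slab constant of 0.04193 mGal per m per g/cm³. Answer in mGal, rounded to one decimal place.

-18.8

Δg_SB(A) = 981635.43 − 981743.33 + 0.3086×600.8 − 0.04193×2.93×600.8 = 3.70 mGal
Δg_SB(B) = 981662.33 − 981743.33 + 0.3086×354.8 − 0.04193×2.93×354.8 = -15.10 mGal
Difference = -15.10 − (3.70) = -18.80 mGal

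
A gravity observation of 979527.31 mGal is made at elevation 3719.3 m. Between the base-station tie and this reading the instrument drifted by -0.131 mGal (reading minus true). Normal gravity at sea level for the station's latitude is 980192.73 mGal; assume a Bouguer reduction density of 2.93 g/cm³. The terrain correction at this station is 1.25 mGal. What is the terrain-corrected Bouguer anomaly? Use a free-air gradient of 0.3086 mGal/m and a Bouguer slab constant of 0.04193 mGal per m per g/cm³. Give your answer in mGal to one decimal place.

26.8

Drift-corrected reading = 979527.31 − (-0.131) = 979527.441 mGal
Free-air correction = 0.3086 × 3719.3 = 1147.78 mGal
Free-air anomaly = 979527.441 − 980192.73 + (1147.78) = 482.491 mGal
Bouguer slab correction = 0.04193 × 2.93 × 3719.3 = 456.93 mGal
Simple Bouguer anomaly = 482.491 − (456.93) = 25.561 mGal
Complete Bouguer anomaly = 25.561 + 1.25 = 26.811 mGal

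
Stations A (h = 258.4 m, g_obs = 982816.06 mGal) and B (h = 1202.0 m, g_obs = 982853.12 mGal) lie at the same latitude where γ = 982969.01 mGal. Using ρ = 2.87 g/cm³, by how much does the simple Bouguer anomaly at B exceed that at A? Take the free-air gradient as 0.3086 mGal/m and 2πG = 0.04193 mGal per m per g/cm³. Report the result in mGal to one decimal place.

Δg_SB(A) = 982816.06 − 982969.01 + 0.3086×258.4 − 0.04193×2.87×258.4 = -104.30 mGal
Δg_SB(B) = 982853.12 − 982969.01 + 0.3086×1202.0 − 0.04193×2.87×1202.0 = 110.40 mGal
Difference = 110.40 − (-104.30) = 214.70 mGal

214.7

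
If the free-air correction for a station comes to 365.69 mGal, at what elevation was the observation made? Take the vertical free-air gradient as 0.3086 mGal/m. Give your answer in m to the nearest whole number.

1185

h = 365.69 / 0.3086 = 1185.00 m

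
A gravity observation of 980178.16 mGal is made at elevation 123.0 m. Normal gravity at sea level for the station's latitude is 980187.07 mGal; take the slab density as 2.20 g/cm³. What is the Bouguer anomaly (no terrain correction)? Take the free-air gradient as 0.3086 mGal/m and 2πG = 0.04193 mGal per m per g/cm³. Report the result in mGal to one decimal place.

17.7

Free-air correction = 0.3086 × 123.0 = 37.96 mGal
Free-air anomaly = 980178.16 − 980187.07 + (37.96) = 29.05 mGal
Bouguer slab correction = 0.04193 × 2.20 × 123.0 = 11.35 mGal
Simple Bouguer anomaly = 29.05 − (11.35) = 17.70 mGal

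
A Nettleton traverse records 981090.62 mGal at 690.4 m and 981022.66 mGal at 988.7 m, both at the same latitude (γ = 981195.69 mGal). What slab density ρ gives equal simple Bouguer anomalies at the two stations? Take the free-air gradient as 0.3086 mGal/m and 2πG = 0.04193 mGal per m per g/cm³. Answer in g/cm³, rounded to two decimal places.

Δg_obs = 981022.66 − 981090.62 = -67.96 mGal over Δh = 988.7 − 690.4 = 298.3 m
Equal Bouguer anomalies ⇒ Δg_obs + (0.3086 − 0.04193ρ)·Δh = 0
0.3086 − 0.04193ρ = −Δg_obs/Δh = 0.22782
ρ = (0.3086 − 0.22782) / 0.04193 = 1.93 g/cm³

1.93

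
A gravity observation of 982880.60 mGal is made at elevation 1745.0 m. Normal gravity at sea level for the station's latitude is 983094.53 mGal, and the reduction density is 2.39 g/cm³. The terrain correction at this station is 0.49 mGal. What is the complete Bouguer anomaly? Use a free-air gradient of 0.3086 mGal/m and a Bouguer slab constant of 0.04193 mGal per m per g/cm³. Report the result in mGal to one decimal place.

150.2

Free-air correction = 0.3086 × 1745.0 = 538.51 mGal
Free-air anomaly = 982880.60 − 983094.53 + (538.51) = 324.58 mGal
Bouguer slab correction = 0.04193 × 2.39 × 1745.0 = 174.87 mGal
Simple Bouguer anomaly = 324.58 − (174.87) = 149.71 mGal
Complete Bouguer anomaly = 149.71 + 0.49 = 150.20 mGal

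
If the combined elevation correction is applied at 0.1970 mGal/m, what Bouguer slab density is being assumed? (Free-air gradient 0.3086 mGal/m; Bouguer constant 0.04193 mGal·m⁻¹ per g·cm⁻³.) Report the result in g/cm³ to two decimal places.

2.66

0.1970 = 0.3086 − 0.04193 × ρ
ρ = (0.3086 − 0.1970) / 0.04193 = 2.66 g/cm³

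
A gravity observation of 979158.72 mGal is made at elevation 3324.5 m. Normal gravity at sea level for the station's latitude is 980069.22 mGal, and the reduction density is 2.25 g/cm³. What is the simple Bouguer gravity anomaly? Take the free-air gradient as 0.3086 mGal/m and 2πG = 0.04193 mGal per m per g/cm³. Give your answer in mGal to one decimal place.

-198.2

Free-air correction = 0.3086 × 3324.5 = 1025.94 mGal
Free-air anomaly = 979158.72 − 980069.22 + (1025.94) = 115.44 mGal
Bouguer slab correction = 0.04193 × 2.25 × 3324.5 = 313.64 mGal
Simple Bouguer anomaly = 115.44 − (313.64) = -198.20 mGal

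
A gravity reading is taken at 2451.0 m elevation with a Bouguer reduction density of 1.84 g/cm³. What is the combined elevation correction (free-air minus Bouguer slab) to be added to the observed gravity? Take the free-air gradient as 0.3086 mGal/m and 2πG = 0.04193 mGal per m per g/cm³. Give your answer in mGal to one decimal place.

567.3

Combined gradient = 0.3086 − 0.04193 × 1.84 = 0.2314488 mGal/m
Combined elevation correction = 0.2314488 × 2451.0 = 567.3 mGal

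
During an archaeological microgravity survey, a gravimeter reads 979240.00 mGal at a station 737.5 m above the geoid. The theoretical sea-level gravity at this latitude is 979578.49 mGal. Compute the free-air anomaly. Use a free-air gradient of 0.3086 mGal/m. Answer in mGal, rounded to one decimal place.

-110.9

Free-air correction = 0.3086 × 737.5 = 227.59 mGal
Free-air anomaly = 979240.00 − 979578.49 + (227.59) = -110.90 mGal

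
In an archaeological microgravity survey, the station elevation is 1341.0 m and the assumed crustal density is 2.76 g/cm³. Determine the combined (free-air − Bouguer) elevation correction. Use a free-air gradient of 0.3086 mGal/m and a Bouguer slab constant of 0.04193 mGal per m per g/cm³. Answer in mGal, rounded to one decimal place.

Combined gradient = 0.3086 − 0.04193 × 2.76 = 0.1928732 mGal/m
Combined elevation correction = 0.1928732 × 1341.0 = 258.6 mGal

258.6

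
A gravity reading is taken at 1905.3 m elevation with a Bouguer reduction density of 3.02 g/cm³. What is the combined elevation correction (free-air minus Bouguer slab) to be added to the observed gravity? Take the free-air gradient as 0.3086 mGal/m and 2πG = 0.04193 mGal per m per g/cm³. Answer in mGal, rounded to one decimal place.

346.7

Combined gradient = 0.3086 − 0.04193 × 3.02 = 0.1819714 mGal/m
Combined elevation correction = 0.1819714 × 1905.3 = 346.7 mGal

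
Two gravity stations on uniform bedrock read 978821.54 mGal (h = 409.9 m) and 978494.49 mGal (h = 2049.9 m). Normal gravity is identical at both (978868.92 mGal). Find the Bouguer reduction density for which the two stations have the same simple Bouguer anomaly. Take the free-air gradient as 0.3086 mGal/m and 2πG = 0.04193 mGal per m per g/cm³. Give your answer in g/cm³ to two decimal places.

2.60

Δg_obs = 978494.49 − 978821.54 = -327.05 mGal over Δh = 2049.9 − 409.9 = 1640.0 m
Equal Bouguer anomalies ⇒ Δg_obs + (0.3086 − 0.04193ρ)·Δh = 0
0.3086 − 0.04193ρ = −Δg_obs/Δh = 0.19942
ρ = (0.3086 − 0.19942) / 0.04193 = 2.60 g/cm³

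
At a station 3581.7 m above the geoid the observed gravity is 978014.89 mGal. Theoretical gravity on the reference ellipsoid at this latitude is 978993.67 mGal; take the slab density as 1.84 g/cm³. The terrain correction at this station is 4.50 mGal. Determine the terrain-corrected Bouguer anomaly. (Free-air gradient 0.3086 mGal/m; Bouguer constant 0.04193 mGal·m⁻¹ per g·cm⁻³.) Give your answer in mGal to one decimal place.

-145.3

Free-air correction = 0.3086 × 3581.7 = 1105.31 mGal
Free-air anomaly = 978014.89 − 978993.67 + (1105.31) = 126.53 mGal
Bouguer slab correction = 0.04193 × 1.84 × 3581.7 = 276.33 mGal
Simple Bouguer anomaly = 126.53 − (276.33) = -149.80 mGal
Complete Bouguer anomaly = -149.80 + 4.50 = -145.30 mGal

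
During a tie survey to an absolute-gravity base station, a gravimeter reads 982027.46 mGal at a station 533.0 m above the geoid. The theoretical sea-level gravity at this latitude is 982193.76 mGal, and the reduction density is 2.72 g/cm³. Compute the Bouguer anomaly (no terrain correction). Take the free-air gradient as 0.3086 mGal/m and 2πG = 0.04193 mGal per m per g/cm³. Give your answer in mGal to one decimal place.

Free-air correction = 0.3086 × 533.0 = 164.48 mGal
Free-air anomaly = 982027.46 − 982193.76 + (164.48) = -1.82 mGal
Bouguer slab correction = 0.04193 × 2.72 × 533.0 = 60.79 mGal
Simple Bouguer anomaly = -1.82 − (60.79) = -62.61 mGal

-62.6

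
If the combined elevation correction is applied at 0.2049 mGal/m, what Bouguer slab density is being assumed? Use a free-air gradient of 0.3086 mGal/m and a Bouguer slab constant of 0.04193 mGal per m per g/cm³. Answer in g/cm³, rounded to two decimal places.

2.47

0.2049 = 0.3086 − 0.04193 × ρ
ρ = (0.3086 − 0.2049) / 0.04193 = 2.47 g/cm³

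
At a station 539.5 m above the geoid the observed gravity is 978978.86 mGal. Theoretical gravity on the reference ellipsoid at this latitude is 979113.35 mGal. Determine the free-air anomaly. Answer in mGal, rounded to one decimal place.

Free-air correction = 0.3086 × 539.5 = 166.49 mGal
Free-air anomaly = 978978.86 − 979113.35 + (166.49) = 32.00 mGal

32.0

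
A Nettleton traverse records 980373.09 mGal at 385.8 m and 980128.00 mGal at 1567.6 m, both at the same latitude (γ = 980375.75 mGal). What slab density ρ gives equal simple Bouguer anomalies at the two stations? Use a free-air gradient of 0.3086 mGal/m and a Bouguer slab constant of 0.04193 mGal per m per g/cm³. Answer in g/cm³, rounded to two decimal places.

Δg_obs = 980128.00 − 980373.09 = -245.09 mGal over Δh = 1567.6 − 385.8 = 1181.8 m
Equal Bouguer anomalies ⇒ Δg_obs + (0.3086 − 0.04193ρ)·Δh = 0
0.3086 − 0.04193ρ = −Δg_obs/Δh = 0.20739
ρ = (0.3086 − 0.20739) / 0.04193 = 2.41 g/cm³

2.41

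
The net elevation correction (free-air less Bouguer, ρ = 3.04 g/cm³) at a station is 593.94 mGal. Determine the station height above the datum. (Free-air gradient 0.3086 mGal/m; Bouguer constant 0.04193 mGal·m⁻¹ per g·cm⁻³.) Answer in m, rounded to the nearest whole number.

3279

Combined gradient = 0.3086 − 0.04193 × 3.04 = 0.1811328 mGal/m
h = 593.94 / 0.1811328 = 3279.03 m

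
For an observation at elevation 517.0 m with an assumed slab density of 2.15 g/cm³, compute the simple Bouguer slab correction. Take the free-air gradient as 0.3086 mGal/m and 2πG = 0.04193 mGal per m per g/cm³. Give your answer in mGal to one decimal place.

Bouguer slab correction = 0.04193 × 2.15 × 517.0 = 46.6 mGal

46.6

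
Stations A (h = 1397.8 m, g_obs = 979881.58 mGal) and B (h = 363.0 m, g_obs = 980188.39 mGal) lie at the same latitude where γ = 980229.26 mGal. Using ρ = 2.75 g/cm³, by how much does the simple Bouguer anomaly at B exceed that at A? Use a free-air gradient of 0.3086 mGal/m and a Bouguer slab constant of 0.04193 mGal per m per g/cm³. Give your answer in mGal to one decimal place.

Δg_SB(A) = 979881.58 − 980229.26 + 0.3086×1397.8 − 0.04193×2.75×1397.8 = -77.50 mGal
Δg_SB(B) = 980188.39 − 980229.26 + 0.3086×363.0 − 0.04193×2.75×363.0 = 29.30 mGal
Difference = 29.30 − (-77.50) = 106.80 mGal

106.8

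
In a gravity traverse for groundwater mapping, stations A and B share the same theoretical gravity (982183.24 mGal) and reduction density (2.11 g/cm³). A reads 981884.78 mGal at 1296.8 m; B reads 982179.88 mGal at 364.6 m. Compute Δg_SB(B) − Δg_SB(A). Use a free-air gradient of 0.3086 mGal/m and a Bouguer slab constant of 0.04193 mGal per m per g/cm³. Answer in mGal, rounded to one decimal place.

Δg_SB(A) = 981884.78 − 982183.24 + 0.3086×1296.8 − 0.04193×2.11×1296.8 = -13.00 mGal
Δg_SB(B) = 982179.88 − 982183.24 + 0.3086×364.6 − 0.04193×2.11×364.6 = 76.90 mGal
Difference = 76.90 − (-13.00) = 89.90 mGal

89.9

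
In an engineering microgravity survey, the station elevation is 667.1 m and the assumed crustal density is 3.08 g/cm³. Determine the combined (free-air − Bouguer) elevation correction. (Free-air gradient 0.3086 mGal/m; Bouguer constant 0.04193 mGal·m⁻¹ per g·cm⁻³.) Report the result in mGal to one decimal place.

Combined gradient = 0.3086 − 0.04193 × 3.08 = 0.1794556 mGal/m
Combined elevation correction = 0.1794556 × 667.1 = 119.7 mGal

119.7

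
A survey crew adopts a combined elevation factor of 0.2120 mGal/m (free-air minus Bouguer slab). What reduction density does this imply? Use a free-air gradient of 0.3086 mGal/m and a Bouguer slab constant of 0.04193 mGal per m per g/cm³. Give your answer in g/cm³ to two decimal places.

0.2120 = 0.3086 − 0.04193 × ρ
ρ = (0.3086 − 0.2120) / 0.04193 = 2.30 g/cm³

2.30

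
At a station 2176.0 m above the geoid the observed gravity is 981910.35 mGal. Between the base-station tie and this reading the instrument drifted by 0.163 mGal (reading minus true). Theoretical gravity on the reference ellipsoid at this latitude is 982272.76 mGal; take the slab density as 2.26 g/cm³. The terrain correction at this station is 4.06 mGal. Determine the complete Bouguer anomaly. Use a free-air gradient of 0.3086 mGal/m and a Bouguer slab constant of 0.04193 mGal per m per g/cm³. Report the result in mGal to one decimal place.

106.8

Drift-corrected reading = 981910.35 − (0.163) = 981910.187 mGal
Free-air correction = 0.3086 × 2176.0 = 671.51 mGal
Free-air anomaly = 981910.187 − 982272.76 + (671.51) = 308.937 mGal
Bouguer slab correction = 0.04193 × 2.26 × 2176.0 = 206.20 mGal
Simple Bouguer anomaly = 308.937 − (206.20) = 102.737 mGal
Complete Bouguer anomaly = 102.737 + 4.06 = 106.797 mGal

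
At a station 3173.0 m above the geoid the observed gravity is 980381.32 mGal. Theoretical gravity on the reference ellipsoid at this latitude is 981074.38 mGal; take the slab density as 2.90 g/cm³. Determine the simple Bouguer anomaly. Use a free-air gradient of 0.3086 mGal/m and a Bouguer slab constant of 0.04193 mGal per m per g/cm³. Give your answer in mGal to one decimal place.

-99.7

Free-air correction = 0.3086 × 3173.0 = 979.19 mGal
Free-air anomaly = 980381.32 − 981074.38 + (979.19) = 286.13 mGal
Bouguer slab correction = 0.04193 × 2.90 × 3173.0 = 385.83 mGal
Simple Bouguer anomaly = 286.13 − (385.83) = -99.70 mGal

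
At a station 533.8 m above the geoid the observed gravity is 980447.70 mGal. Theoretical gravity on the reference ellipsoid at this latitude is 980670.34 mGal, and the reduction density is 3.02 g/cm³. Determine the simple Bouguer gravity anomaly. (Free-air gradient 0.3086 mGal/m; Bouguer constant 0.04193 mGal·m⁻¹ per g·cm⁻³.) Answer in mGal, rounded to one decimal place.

-125.5

Free-air correction = 0.3086 × 533.8 = 164.73 mGal
Free-air anomaly = 980447.70 − 980670.34 + (164.73) = -57.91 mGal
Bouguer slab correction = 0.04193 × 3.02 × 533.8 = 67.59 mGal
Simple Bouguer anomaly = -57.91 − (67.59) = -125.50 mGal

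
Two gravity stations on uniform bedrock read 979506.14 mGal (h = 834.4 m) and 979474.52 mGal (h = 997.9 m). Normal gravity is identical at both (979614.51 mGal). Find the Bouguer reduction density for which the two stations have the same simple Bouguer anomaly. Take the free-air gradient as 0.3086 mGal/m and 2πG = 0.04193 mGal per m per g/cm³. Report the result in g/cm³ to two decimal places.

Δg_obs = 979474.52 − 979506.14 = -31.62 mGal over Δh = 997.9 − 834.4 = 163.5 m
Equal Bouguer anomalies ⇒ Δg_obs + (0.3086 − 0.04193ρ)·Δh = 0
0.3086 − 0.04193ρ = −Δg_obs/Δh = 0.19339
ρ = (0.3086 − 0.19339) / 0.04193 = 2.75 g/cm³

2.75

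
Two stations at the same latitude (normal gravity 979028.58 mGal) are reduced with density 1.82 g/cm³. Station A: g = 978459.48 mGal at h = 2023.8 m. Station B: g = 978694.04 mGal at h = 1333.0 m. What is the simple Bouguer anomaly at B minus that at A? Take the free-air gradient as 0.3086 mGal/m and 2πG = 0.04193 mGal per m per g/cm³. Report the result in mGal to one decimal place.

Δg_SB(A) = 978459.48 − 979028.58 + 0.3086×2023.8 − 0.04193×1.82×2023.8 = -99.00 mGal
Δg_SB(B) = 978694.04 − 979028.58 + 0.3086×1333.0 − 0.04193×1.82×1333.0 = -24.90 mGal
Difference = -24.90 − (-99.00) = 74.10 mGal

74.1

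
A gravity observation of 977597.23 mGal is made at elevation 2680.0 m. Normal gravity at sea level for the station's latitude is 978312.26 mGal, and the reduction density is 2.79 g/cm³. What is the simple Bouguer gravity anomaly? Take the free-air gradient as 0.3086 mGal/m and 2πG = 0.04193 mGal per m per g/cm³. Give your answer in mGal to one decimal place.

Free-air correction = 0.3086 × 2680.0 = 827.05 mGal
Free-air anomaly = 977597.23 − 978312.26 + (827.05) = 112.02 mGal
Bouguer slab correction = 0.04193 × 2.79 × 2680.0 = 313.52 mGal
Simple Bouguer anomaly = 112.02 − (313.52) = -201.50 mGal

-201.5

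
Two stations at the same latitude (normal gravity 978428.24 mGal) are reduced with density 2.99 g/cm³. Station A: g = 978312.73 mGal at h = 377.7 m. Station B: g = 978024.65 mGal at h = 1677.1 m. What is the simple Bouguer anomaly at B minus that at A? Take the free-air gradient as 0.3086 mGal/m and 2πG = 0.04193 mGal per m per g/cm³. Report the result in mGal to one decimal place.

-50.0

Δg_SB(A) = 978312.73 − 978428.24 + 0.3086×377.7 − 0.04193×2.99×377.7 = -46.30 mGal
Δg_SB(B) = 978024.65 − 978428.24 + 0.3086×1677.1 − 0.04193×2.99×1677.1 = -96.30 mGal
Difference = -96.30 − (-46.30) = -50.00 mGal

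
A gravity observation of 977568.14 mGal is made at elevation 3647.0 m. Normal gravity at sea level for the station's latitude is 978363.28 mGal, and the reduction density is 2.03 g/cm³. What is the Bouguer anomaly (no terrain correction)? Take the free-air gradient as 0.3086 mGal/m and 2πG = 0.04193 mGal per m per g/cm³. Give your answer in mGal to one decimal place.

19.9

Free-air correction = 0.3086 × 3647.0 = 1125.46 mGal
Free-air anomaly = 977568.14 − 978363.28 + (1125.46) = 330.32 mGal
Bouguer slab correction = 0.04193 × 2.03 × 3647.0 = 310.42 mGal
Simple Bouguer anomaly = 330.32 − (310.42) = 19.90 mGal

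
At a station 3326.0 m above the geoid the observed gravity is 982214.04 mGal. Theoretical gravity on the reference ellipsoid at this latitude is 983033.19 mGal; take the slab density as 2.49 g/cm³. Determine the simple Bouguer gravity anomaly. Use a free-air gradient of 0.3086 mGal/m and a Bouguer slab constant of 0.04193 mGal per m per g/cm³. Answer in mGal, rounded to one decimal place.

Free-air correction = 0.3086 × 3326.0 = 1026.40 mGal
Free-air anomaly = 982214.04 − 983033.19 + (1026.40) = 207.25 mGal
Bouguer slab correction = 0.04193 × 2.49 × 3326.0 = 347.25 mGal
Simple Bouguer anomaly = 207.25 − (347.25) = -140.00 mGal

-140.0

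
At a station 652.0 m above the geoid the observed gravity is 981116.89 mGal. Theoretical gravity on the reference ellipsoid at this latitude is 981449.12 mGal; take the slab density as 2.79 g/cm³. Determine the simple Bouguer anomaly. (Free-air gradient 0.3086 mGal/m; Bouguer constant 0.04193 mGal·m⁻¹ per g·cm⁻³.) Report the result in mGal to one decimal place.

-207.3

Free-air correction = 0.3086 × 652.0 = 201.21 mGal
Free-air anomaly = 981116.89 − 981449.12 + (201.21) = -131.02 mGal
Bouguer slab correction = 0.04193 × 2.79 × 652.0 = 76.27 mGal
Simple Bouguer anomaly = -131.02 − (76.27) = -207.29 mGal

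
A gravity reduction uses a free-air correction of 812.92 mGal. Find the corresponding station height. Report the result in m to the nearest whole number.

2634

h = 812.92 / 0.3086 = 2634.22 m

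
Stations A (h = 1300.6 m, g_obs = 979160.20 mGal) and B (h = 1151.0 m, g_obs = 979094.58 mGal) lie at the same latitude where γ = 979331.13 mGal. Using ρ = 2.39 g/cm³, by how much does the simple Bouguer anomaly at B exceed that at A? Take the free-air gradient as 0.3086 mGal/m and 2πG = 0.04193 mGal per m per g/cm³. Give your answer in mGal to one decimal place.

-96.8

Δg_SB(A) = 979160.20 − 979331.13 + 0.3086×1300.6 − 0.04193×2.39×1300.6 = 100.10 mGal
Δg_SB(B) = 979094.58 − 979331.13 + 0.3086×1151.0 − 0.04193×2.39×1151.0 = 3.30 mGal
Difference = 3.30 − (100.10) = -96.80 mGal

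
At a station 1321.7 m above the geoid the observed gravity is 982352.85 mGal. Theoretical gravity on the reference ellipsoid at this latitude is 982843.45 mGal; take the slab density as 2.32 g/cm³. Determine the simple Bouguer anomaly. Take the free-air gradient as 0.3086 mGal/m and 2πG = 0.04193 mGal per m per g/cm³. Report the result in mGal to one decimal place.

Free-air correction = 0.3086 × 1321.7 = 407.88 mGal
Free-air anomaly = 982352.85 − 982843.45 + (407.88) = -82.72 mGal
Bouguer slab correction = 0.04193 × 2.32 × 1321.7 = 128.57 mGal
Simple Bouguer anomaly = -82.72 − (128.57) = -211.29 mGal

-211.3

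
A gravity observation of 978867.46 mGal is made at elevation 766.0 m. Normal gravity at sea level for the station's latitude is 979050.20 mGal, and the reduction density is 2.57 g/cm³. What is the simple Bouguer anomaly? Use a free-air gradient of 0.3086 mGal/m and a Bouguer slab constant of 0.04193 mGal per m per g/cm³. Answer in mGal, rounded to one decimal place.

-28.9

Free-air correction = 0.3086 × 766.0 = 236.39 mGal
Free-air anomaly = 978867.46 − 979050.20 + (236.39) = 53.65 mGal
Bouguer slab correction = 0.04193 × 2.57 × 766.0 = 82.54 mGal
Simple Bouguer anomaly = 53.65 − (82.54) = -28.89 mGal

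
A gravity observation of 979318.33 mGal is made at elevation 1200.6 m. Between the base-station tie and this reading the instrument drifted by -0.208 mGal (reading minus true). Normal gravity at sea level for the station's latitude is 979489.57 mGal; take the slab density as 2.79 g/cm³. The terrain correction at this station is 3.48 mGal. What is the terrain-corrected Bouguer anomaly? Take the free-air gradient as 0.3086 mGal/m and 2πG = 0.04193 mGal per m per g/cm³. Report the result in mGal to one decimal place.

Drift-corrected reading = 979318.33 − (-0.208) = 979318.538 mGal
Free-air correction = 0.3086 × 1200.6 = 370.51 mGal
Free-air anomaly = 979318.538 − 979489.57 + (370.51) = 199.478 mGal
Bouguer slab correction = 0.04193 × 2.79 × 1200.6 = 140.45 mGal
Simple Bouguer anomaly = 199.478 − (140.45) = 59.028 mGal
Complete Bouguer anomaly = 59.028 + 3.48 = 62.508 mGal

62.5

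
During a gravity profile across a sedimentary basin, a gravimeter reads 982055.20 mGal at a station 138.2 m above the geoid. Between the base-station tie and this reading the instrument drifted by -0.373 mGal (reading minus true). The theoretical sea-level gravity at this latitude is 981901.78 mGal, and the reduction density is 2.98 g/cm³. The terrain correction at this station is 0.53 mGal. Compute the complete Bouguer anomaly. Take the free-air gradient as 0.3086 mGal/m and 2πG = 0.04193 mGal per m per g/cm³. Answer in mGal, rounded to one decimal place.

Drift-corrected reading = 982055.20 − (-0.373) = 982055.573 mGal
Free-air correction = 0.3086 × 138.2 = 42.65 mGal
Free-air anomaly = 982055.573 − 981901.78 + (42.65) = 196.443 mGal
Bouguer slab correction = 0.04193 × 2.98 × 138.2 = 17.27 mGal
Simple Bouguer anomaly = 196.443 − (17.27) = 179.173 mGal
Complete Bouguer anomaly = 179.173 + 0.53 = 179.703 mGal

179.7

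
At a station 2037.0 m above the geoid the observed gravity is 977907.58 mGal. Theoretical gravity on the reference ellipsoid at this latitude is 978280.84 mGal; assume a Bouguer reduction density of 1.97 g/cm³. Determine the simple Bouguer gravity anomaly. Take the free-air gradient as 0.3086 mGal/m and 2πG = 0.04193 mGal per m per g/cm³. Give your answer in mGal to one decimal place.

87.1

Free-air correction = 0.3086 × 2037.0 = 628.62 mGal
Free-air anomaly = 977907.58 − 978280.84 + (628.62) = 255.36 mGal
Bouguer slab correction = 0.04193 × 1.97 × 2037.0 = 168.26 mGal
Simple Bouguer anomaly = 255.36 − (168.26) = 87.10 mGal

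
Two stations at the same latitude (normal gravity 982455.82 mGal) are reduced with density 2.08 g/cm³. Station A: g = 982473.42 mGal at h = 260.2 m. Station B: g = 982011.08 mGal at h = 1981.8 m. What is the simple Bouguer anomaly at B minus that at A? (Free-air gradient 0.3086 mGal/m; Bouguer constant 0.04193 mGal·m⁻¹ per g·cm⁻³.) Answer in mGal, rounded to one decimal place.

-81.2

Δg_SB(A) = 982473.42 − 982455.82 + 0.3086×260.2 − 0.04193×2.08×260.2 = 75.20 mGal
Δg_SB(B) = 982011.08 − 982455.82 + 0.3086×1981.8 − 0.04193×2.08×1981.8 = -6.00 mGal
Difference = -6.00 − (75.20) = -81.20 mGal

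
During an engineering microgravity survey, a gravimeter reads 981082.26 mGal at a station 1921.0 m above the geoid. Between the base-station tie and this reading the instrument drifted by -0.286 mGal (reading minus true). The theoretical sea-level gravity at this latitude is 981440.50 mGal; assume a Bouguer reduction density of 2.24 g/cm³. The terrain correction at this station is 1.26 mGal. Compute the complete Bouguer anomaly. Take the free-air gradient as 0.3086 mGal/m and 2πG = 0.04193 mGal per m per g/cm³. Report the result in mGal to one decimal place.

55.7

Drift-corrected reading = 981082.26 − (-0.286) = 981082.546 mGal
Free-air correction = 0.3086 × 1921.0 = 592.82 mGal
Free-air anomaly = 981082.546 − 981440.50 + (592.82) = 234.866 mGal
Bouguer slab correction = 0.04193 × 2.24 × 1921.0 = 180.43 mGal
Simple Bouguer anomaly = 234.866 − (180.43) = 54.436 mGal
Complete Bouguer anomaly = 54.436 + 1.26 = 55.696 mGal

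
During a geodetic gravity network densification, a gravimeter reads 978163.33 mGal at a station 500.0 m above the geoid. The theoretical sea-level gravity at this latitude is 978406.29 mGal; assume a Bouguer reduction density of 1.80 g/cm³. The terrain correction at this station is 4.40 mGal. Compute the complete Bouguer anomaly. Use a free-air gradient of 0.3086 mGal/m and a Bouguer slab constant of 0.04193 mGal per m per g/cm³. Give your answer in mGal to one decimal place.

-122.0

Free-air correction = 0.3086 × 500.0 = 154.30 mGal
Free-air anomaly = 978163.33 − 978406.29 + (154.30) = -88.66 mGal
Bouguer slab correction = 0.04193 × 1.80 × 500.0 = 37.74 mGal
Simple Bouguer anomaly = -88.66 − (37.74) = -126.40 mGal
Complete Bouguer anomaly = -126.40 + 4.40 = -122.00 mGal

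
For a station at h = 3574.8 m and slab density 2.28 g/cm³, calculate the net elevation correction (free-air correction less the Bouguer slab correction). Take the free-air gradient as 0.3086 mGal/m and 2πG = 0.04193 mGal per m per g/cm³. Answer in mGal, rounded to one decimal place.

Combined gradient = 0.3086 − 0.04193 × 2.28 = 0.2129996 mGal/m
Combined elevation correction = 0.2129996 × 3574.8 = 761.4 mGal

761.4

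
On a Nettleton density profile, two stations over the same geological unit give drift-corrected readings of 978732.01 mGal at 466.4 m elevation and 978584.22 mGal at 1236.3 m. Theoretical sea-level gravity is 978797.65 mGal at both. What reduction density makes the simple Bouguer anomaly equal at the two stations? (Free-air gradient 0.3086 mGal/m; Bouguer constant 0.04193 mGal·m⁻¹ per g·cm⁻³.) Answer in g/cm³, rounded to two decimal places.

Δg_obs = 978584.22 − 978732.01 = -147.79 mGal over Δh = 1236.3 − 466.4 = 769.9 m
Equal Bouguer anomalies ⇒ Δg_obs + (0.3086 − 0.04193ρ)·Δh = 0
0.3086 − 0.04193ρ = −Δg_obs/Δh = 0.19196
ρ = (0.3086 − 0.19196) / 0.04193 = 2.78 g/cm³

2.78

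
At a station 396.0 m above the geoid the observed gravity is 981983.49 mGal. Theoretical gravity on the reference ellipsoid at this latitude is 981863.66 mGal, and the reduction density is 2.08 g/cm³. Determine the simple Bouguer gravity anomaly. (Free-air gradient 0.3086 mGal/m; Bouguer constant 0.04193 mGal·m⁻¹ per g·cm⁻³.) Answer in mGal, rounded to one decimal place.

Free-air correction = 0.3086 × 396.0 = 122.21 mGal
Free-air anomaly = 981983.49 − 981863.66 + (122.21) = 242.04 mGal
Bouguer slab correction = 0.04193 × 2.08 × 396.0 = 34.54 mGal
Simple Bouguer anomaly = 242.04 − (34.54) = 207.50 mGal

207.5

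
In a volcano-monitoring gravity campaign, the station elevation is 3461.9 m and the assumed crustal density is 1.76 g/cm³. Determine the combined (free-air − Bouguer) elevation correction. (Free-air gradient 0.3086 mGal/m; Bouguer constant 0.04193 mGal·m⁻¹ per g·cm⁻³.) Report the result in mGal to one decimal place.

812.9

Combined gradient = 0.3086 − 0.04193 × 1.76 = 0.2348032 mGal/m
Combined elevation correction = 0.2348032 × 3461.9 = 812.9 mGal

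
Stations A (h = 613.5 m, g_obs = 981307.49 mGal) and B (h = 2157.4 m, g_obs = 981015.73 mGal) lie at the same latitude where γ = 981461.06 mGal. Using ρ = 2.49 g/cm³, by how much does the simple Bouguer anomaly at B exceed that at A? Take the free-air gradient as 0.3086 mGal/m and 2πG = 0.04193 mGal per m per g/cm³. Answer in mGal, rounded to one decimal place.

Δg_SB(A) = 981307.49 − 981461.06 + 0.3086×613.5 − 0.04193×2.49×613.5 = -28.30 mGal
Δg_SB(B) = 981015.73 − 981461.06 + 0.3086×2157.4 − 0.04193×2.49×2157.4 = -4.80 mGal
Difference = -4.80 − (-28.30) = 23.50 mGal

23.5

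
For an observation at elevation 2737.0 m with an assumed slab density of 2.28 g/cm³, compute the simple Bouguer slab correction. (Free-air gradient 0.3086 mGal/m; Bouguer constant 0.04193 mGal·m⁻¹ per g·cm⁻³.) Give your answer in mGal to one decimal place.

Bouguer slab correction = 0.04193 × 2.28 × 2737.0 = 261.7 mGal

261.7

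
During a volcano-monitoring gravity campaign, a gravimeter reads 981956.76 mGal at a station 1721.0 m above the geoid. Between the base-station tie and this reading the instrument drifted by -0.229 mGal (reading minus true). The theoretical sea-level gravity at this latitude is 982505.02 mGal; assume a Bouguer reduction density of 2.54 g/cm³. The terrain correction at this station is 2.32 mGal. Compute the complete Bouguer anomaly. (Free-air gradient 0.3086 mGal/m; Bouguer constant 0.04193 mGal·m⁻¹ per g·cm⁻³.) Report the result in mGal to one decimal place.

-197.9

Drift-corrected reading = 981956.76 − (-0.229) = 981956.989 mGal
Free-air correction = 0.3086 × 1721.0 = 531.10 mGal
Free-air anomaly = 981956.989 − 982505.02 + (531.10) = -16.931 mGal
Bouguer slab correction = 0.04193 × 2.54 × 1721.0 = 183.29 mGal
Simple Bouguer anomaly = -16.931 − (183.29) = -200.221 mGal
Complete Bouguer anomaly = -200.221 + 2.32 = -197.901 mGal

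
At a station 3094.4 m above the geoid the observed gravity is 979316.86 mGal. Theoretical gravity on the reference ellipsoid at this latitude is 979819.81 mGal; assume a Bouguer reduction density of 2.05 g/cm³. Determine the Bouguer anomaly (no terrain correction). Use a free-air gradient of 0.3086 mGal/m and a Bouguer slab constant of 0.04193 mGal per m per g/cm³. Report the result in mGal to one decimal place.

Free-air correction = 0.3086 × 3094.4 = 954.93 mGal
Free-air anomaly = 979316.86 − 979819.81 + (954.93) = 451.98 mGal
Bouguer slab correction = 0.04193 × 2.05 × 3094.4 = 265.98 mGal
Simple Bouguer anomaly = 451.98 − (265.98) = 186.00 mGal

186.0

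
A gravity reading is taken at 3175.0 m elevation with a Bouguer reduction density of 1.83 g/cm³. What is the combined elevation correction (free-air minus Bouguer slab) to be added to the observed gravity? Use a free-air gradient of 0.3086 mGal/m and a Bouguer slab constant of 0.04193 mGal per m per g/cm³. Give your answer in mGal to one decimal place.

736.2

Combined gradient = 0.3086 − 0.04193 × 1.83 = 0.2318681 mGal/m
Combined elevation correction = 0.2318681 × 3175.0 = 736.2 mGal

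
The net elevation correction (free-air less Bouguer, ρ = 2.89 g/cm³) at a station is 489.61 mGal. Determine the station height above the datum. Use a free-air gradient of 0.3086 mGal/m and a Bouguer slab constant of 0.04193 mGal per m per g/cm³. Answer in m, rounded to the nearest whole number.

Combined gradient = 0.3086 − 0.04193 × 2.89 = 0.1874223 mGal/m
h = 489.61 / 0.1874223 = 2612.34 m

2612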